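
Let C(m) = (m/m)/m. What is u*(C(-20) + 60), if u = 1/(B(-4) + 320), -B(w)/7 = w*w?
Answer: 1199/4160 ≈ 0.28822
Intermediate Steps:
B(w) = -7*w² (B(w) = -7*w*w = -7*w²)
C(m) = 1/m
u = 1/208 (u = 1/(-7*(-4)² + 320) = 1/(-7*16 + 320) = 1/(-112 + 320) = 1/208 ≈ 0.0048077)
u*(C(-20) + 60) = (1/(-20) + 60)/208 = (-1/20 + 60)/208 = (1/208)*(1199/20) = 1199/4160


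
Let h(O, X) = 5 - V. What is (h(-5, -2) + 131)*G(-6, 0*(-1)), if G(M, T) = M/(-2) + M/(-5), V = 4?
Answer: 2772/5 ≈ 554.40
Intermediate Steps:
h(O, X) = 1 (h(O, X) = 5 - 1*4 = 5 - 4 = 1)
G(M, T) = -7*M/10 (G(M, T) = M*(-½) + M*(-⅕) = -M/2 - M/5 = -7*M/10)
(h(-5, -2) + 131)*G(-6, 0*(-1)) = (1 + 131)*(-7/10*(-6)) = 132*(21/5) = 2772/5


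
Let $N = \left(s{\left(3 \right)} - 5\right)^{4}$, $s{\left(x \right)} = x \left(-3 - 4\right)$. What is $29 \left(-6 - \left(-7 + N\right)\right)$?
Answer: $-13252275$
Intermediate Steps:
$s{\left(x \right)} = - 7 x$ ($s{\left(x \right)} = x \left(-7\right) = - 7 x$)
$N = 456976$ ($N = \left(\left(-7\right) 3 - 5\right)^{4} = \left(-21 - 5\right)^{4} = \left(-26\right)^{4} = 456976$)
$29 \left(-6 - \left(-7 + N\right)\right) = 29 \left(-6 + \left(7 - 456976\right)\right) = 29 \left(-6 - 456969\right) = 29 \left(-456975\right) = -13252275$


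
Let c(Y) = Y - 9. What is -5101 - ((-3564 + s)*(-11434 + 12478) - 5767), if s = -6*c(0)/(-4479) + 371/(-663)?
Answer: 1228111061622/329953 ≈ 3.7221e+6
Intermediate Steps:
c(Y) = -9 + Y
s = -565837/989859 (s = -6*(-9 + 0)/(-4479) + 371/(-663) = -6*(-9)*(-1/4479) + 371*(-1/663) = 54*(-1/4479) - 371/663 = -18/1493 - 371/663 = -565837/989859 ≈ -0.57163)
-5101 - ((-3564 + s)*(-11434 + 12478) - 5767) = -5101 - ((-3564 - 565837/989859)*(-11434 + 12478) - 5767) = -5101 - (-3528423313/989859*1044 - 5767) = -5101 - (-1227891312924/329953 - 5767) = -5101 - 1*(-1229794151875/329953) = -5101 + 1229794151875/329953 = 1228111061622/329953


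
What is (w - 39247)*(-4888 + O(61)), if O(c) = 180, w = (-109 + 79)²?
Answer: 180537676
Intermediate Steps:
w = 900 (w = (-30)² = 900)
(w - 39247)*(-4888 + O(61)) = (900 - 39247)*(-4888 + 180) = -38347*(-4708) = 180537676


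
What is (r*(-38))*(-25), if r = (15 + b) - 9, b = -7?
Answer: -950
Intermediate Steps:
r = -1 (r = (15 - 7) - 9 = 8 - 9 = -1)
(r*(-38))*(-25) = -1*(-38)*(-25) = 38*(-25) = -950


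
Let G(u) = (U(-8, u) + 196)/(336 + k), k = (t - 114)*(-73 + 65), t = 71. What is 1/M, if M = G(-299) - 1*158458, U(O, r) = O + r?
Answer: -680/107751551 ≈ -6.3108e-6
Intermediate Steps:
k = 344 (k = (71 - 114)*(-73 + 65) = -43*(-8) = 344)
G(u) = 47/170 + u/680 (G(u) = ((-8 + u) + 196)/(336 + 344) = (188 + u)/680 = (188 + u)*(1/680) = 47/170 + u/680)
M = -107751551/680 (M = (47/170 + (1/680)*(-299)) - 1*158458 = (47/170 - 299/680) - 158458 = -111/680 - 158458 = -107751551/680 ≈ -1.5846e+5)
1/M = 1/(-107751551/680) = -680/107751551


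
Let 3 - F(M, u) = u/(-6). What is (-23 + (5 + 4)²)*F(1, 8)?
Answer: 754/3 ≈ 251.33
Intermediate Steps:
F(M, u) = 3 + u/6 (F(M, u) = 3 - u/(-6) = 3 - u*(-1)/6 = 3 - (-1)*u/6 = 3 + u/6)
(-23 + (5 + 4)²)*F(1, 8) = (-23 + (5 + 4)²)*(3 + (⅙)*8) = (-23 + 9²)*(3 + 4/3) = (-23 + 81)*(13/3) = 58*(13/3) = 754/3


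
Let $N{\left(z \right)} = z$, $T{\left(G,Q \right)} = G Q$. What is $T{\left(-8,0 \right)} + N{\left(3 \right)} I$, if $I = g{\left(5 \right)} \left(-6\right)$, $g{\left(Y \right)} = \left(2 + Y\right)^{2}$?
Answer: $-882$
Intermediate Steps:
$I = -294$ ($I = \left(2 + 5\right)^{2} \left(-6\right) = 7^{2} \left(-6\right) = 49 \left(-6\right) = -294$)
$T{\left(-8,0 \right)} + N{\left(3 \right)} I = \left(-8\right) 0 + 3 \left(-294\right) = 0 - 882 = -882$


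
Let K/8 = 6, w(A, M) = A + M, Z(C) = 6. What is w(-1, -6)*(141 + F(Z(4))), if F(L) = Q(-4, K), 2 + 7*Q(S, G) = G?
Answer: -1033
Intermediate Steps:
K = 48 (K = 8*6 = 48)
Q(S, G) = -2/7 + G/7
F(L) = 46/7 (F(L) = -2/7 + (⅐)*48 = -2/7 + 48/7 = 46/7)
w(-1, -6)*(141 + F(Z(4))) = (-1 - 6)*(141 + 46/7) = -7*1033/7 = -1033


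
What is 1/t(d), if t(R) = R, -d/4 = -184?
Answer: 1/736 ≈ 0.0013587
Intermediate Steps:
d = 736 (d = -4*(-184) = 736)
1/t(d) = 1/736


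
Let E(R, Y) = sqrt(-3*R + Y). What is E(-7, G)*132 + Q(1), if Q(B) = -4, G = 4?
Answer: 656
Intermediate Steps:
E(R, Y) = sqrt(Y - 3*R)
E(-7, G)*132 + Q(1) = sqrt(4 - 3*(-7))*132 - 4 = sqrt(4 + 21)*132 - 4 = sqrt(25)*132 - 4 = 5*132 - 4 = 660 - 4 = 656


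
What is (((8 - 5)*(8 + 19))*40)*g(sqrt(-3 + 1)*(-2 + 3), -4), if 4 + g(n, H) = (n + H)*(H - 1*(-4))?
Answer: -12960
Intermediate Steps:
g(n, H) = -4 + (4 + H)*(H + n) (g(n, H) = -4 + (n + H)*(H - 1*(-4)) = -4 + (H + n)*(H + 4) = -4 + (H + n)*(4 + H) = -4 + (4 + H)*(H + n))
(((8 - 5)*(8 + 19))*40)*g(sqrt(-3 + 1)*(-2 + 3), -4) = (((8 - 5)*(8 + 19))*40)*(-4 + (-4)**2 + 4*(-4) + 4*(sqrt(-3 + 1)*(-2 + 3)) - 4*sqrt(-3 + 1)*(-2 + 3)) = ((3*27)*40)*(-4 + 16 - 16 + 4*(sqrt(-2)*1) - 4*sqrt(-2)) = (81*40)*(-4 + 16 - 16 + 4*((I*sqrt(2))*1) - 4*I*sqrt(2)) = 3240*(-4 + 16 - 16 + 4*(I*sqrt(2)) - 4*I*sqrt(2)) = 3240*(-4 + 16 - 16 + 4*I*sqrt(2) - 4*I*sqrt(2)) = 3240*(-4) = -12960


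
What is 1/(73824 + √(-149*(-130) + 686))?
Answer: 9228/681245365 - √5014/2724981460 ≈ 1.3520e-5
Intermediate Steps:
1/(73824 + √(-149*(-130) + 686)) = 1/(73824 + √(19370 + 686)) = 1/(73824 + √20056) = 1/(73824 + 2*√5014)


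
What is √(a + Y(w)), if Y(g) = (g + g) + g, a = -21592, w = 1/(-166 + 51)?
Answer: I*√285554545/115 ≈ 146.94*I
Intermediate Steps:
w = -1/115 (w = 1/(-115) = -1/115 ≈ -0.0086956)
Y(g) = 3*g (Y(g) = 2*g + g = 3*g)
√(a + Y(w)) = √(-21592 + 3*(-1/115)) = √(-21592 - 3/115) = √(-2483083/115) = I*√285554545/115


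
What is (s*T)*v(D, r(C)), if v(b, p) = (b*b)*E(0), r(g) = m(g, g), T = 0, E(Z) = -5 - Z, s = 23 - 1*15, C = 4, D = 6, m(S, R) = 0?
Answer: 0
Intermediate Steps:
s = 8 (s = 23 - 15 = 8)
r(g) = 0
v(b, p) = -5*b² (v(b, p) = (b*b)*(-5 - 1*0) = b²*(-5 + 0) = b²*(-5) = -5*b²)
(s*T)*v(D, r(C)) = (8*0)*(-5*6²) = 0*(-5*36) = 0*(-180) = 0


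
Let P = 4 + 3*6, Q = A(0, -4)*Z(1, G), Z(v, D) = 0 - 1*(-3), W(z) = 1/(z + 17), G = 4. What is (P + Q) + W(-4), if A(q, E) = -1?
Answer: 248/13 ≈ 19.077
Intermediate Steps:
W(z) = 1/(17 + z)
Z(v, D) = 3 (Z(v, D) = 0 + 3 = 3)
Q = -3 (Q = -1*3 = -3)
P = 22 (P = 4 + 18 = 22)
(P + Q) + W(-4) = (22 - 3) + 1/(17 - 4) = 19 + 1/13 = 248/13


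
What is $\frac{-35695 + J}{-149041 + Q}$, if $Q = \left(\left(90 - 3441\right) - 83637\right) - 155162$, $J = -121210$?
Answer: $\frac{156905}{391191} \approx 0.4011$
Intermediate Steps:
$Q = -242150$ ($Q = \left(\left(90 - 3441\right) - 83637\right) - 155162 = \left(-3351 - 83637\right) - 155162 = -86988 - 155162 = -242150$)
$\frac{-35695 + J}{-149041 + Q} = \frac{-35695 - 121210}{-149041 - 242150} = - \frac{156905}{-391191} = \left(-156905\right) \left(- \frac{1}{391191}\right) = \frac{156905}{391191}$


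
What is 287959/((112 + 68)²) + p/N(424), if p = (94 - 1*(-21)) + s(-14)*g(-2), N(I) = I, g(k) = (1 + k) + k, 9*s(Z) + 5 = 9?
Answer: 15722177/1717200 ≈ 9.1557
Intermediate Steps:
s(Z) = 4/9 (s(Z) = -5/9 + (⅑)*9 = -5/9 + 1 = 4/9)
g(k) = 1 + 2*k
p = 341/3 (p = (94 - 1*(-21)) + 4*(1 + 2*(-2))/9 = (94 + 21) + 4*(1 - 4)/9 = 115 + (4/9)*(-3) = 115 - 4/3 = 341/3 ≈ 113.67)
287959/((112 + 68)²) + p/N(424) = 287959/((112 + 68)²) + (341/3)/424 = 287959/(180²) + (341/3)*(1/424) = 287959/32400 + 341/1272 = 15722177/1717200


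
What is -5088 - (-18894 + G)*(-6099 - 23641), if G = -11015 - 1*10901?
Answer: -1213694488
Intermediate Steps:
G = -21916 (G = -11015 - 10901 = -21916)
-5088 - (-18894 + G)*(-6099 - 23641) = -5088 - (-18894 - 21916)*(-6099 - 23641) = -5088 - (-40810)*(-29740) = -5088 - 1*1213689400 = -5088 - 1213689400 = -1213694488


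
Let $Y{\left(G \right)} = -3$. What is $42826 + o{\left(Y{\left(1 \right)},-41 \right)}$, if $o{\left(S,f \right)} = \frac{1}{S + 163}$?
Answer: $\frac{6852161}{160} \approx 42826.0$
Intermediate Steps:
$o{\left(S,f \right)} = \frac{1}{163 + S}$
$42826 + o{\left(Y{\left(1 \right)},-41 \right)} = 42826 + \frac{1}{163 - 3} = 42826 + \frac{1}{160} = \frac{6852161}{160}$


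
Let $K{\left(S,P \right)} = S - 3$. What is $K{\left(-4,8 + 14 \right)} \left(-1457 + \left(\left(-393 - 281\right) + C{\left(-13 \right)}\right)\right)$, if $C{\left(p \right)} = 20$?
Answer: $14777$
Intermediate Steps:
$K{\left(S,P \right)} = -3 + S$
$K{\left(-4,8 + 14 \right)} \left(-1457 + \left(\left(-393 - 281\right) + C{\left(-13 \right)}\right)\right) = \left(-3 - 4\right) \left(-1457 + \left(\left(-393 - 281\right) + 20\right)\right) = - 7 \left(-1457 + \left(-674 + 20\right)\right) = - 7 \left(-1457 - 654\right) = \left(-7\right) \left(-2111\right) = 14777$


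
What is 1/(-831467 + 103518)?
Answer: -1/727949 ≈ -1.3737e-6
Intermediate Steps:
1/(-831467 + 103518) = 1/(-727949) = -1/727949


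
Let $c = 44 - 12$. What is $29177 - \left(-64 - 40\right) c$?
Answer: $32505$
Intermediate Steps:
$c = 32$
$29177 - \left(-64 - 40\right) c = 29177 - \left(-64 - 40\right) 32 = 29177 - \left(-104\right) 32 = 29177 - -3328 = 29177 + 3328 = 32505$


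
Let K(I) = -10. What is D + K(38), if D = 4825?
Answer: 4815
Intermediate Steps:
D + K(38) = 4825 - 10 = 4815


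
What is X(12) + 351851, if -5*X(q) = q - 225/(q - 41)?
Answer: 51017822/145 ≈ 3.5185e+5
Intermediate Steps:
X(q) = 45/(-41 + q) - q/5 (X(q) = -(q - 225/(q - 41))/5 = -(q - 225/(-41 + q))/5 = 45/(-41 + q) - q/5)
X(12) + 351851 = (225 - 1*12² + 41*12)/(5*(-41 + 12)) + 351851 = (⅕)*(225 - 1*144 + 492)/(-29) + 351851 = (⅕)*(-1/29)*(225 - 144 + 492) + 351851 = (⅕)*(-1/29)*573 + 351851 = -573/145 + 351851 = 51017822/145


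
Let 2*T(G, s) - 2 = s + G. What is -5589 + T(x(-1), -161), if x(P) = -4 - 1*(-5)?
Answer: -5668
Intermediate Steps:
x(P) = 1 (x(P) = -4 + 5 = 1)
T(G, s) = 1 + G/2 + s/2 (T(G, s) = 1 + (s + G)/2 = 1 + (G + s)/2 = 1 + (G/2 + s/2) = 1 + G/2 + s/2)
-5589 + T(x(-1), -161) = -5589 + (1 + (1/2)*1 + (1/2)*(-161)) = -5589 + (1 + 1/2 - 161/2) = -5589 - 79 = -5668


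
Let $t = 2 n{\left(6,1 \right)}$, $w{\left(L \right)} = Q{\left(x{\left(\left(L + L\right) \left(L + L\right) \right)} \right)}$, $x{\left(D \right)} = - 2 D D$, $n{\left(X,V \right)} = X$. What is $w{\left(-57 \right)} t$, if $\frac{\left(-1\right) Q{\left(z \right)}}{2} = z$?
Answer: $8107008768$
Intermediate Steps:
$x{\left(D \right)} = - 2 D^{2}$
$Q{\left(z \right)} = - 2 z$
$w{\left(L \right)} = 64 L^{4}$ ($w{\left(L \right)} = - 2 \left(- 2 \left(\left(L + L\right) \left(L + L\right)\right)^{2}\right) = - 2 \left(- 2 \left(2 L 2 L\right)^{2}\right) = - 2 \left(- 2 \left(4 L^{2}\right)^{2}\right) = - 2 \left(- 2 \cdot 16 L^{4}\right) = - 2 \left(- 32 L^{4}\right) = 64 L^{4}$)
$t = 12$ ($t = 2 \cdot 6 = 12$)
$w{\left(-57 \right)} t = 64 \left(-57\right)^{4} \cdot 12 = 64 \cdot 10556001 \cdot 12 = 675584064 \cdot 12 = 8107008768$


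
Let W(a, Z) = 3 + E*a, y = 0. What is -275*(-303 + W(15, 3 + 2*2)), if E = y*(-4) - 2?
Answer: 90750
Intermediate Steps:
E = -2 (E = 0*(-4) - 2 = 0 - 2 = -2)
W(a, Z) = 3 - 2*a
-275*(-303 + W(15, 3 + 2*2)) = -275*(-303 + (3 - 2*15)) = -275*(-303 + (3 - 30)) = -275*(-303 - 27) = -275*(-330) = 90750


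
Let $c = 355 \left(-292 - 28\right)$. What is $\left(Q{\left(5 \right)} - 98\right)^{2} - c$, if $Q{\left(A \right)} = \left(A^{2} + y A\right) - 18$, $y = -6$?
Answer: $128241$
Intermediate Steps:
$Q{\left(A \right)} = -18 + A^{2} - 6 A$ ($Q{\left(A \right)} = \left(A^{2} - 6 A\right) - 18 = -18 + A^{2} - 6 A$)
$c = -113600$ ($c = 355 \left(-320\right) = -113600$)
$\left(Q{\left(5 \right)} - 98\right)^{2} - c = \left(\left(-18 + 5^{2} - 30\right) - 98\right)^{2} - -113600 = \left(\left(-18 + 25 - 30\right) - 98\right)^{2} + 113600 = \left(-23 - 98\right)^{2} + 113600 = \left(-121\right)^{2} + 113600 = 14641 + 113600 = 128241$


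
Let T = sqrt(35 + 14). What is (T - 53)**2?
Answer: 2116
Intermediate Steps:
T = 7 (T = sqrt(49) = 7)
(T - 53)**2 = (7 - 53)**2 = (-46)**2 = 2116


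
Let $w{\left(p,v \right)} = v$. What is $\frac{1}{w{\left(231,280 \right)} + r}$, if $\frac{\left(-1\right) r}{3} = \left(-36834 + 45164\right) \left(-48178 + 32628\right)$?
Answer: $\frac{1}{388594780} \approx 2.5734 \cdot 10^{-9}$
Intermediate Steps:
$r = 388594500$ ($r = - 3 \left(-36834 + 45164\right) \left(-48178 + 32628\right) = - 3 \cdot 8330 \left(-15550\right) = \left(-3\right) \left(-129531500\right) = 388594500$)
$\frac{1}{w{\left(231,280 \right)} + r} = \frac{1}{280 + 388594500} = \frac{1}{388594780}$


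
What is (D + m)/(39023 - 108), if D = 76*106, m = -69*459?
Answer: -4723/7783 ≈ -0.60684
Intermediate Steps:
m = -31671
D = 8056
(D + m)/(39023 - 108) = (8056 - 31671)/(39023 - 108) = -23615/38915 = -23615*1/38915 = -4723/7783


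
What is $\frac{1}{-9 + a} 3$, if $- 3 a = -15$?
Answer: $- \frac{3}{4} \approx -0.75$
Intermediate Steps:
$a = 5$ ($a = \left(- \frac{1}{3}\right) \left(-15\right) = 5$)
$\frac{1}{-9 + a} 3 = \frac{1}{-9 + 5} \cdot 3 = \frac{1}{-4} \cdot 3 = \left(- \frac{1}{4}\right) 3 = - \frac{3}{4}$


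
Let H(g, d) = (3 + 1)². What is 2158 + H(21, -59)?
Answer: 2174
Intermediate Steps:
H(g, d) = 16 (H(g, d) = 4² = 16)
2158 + H(21, -59) = 2158 + 16 = 2174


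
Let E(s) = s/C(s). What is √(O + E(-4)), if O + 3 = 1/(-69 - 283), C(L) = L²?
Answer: I*√25190/88 ≈ 1.8036*I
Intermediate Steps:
O = -1057/352 (O = -3 + 1/(-69 - 283) = -3 + 1/(-352) = -3 - 1/352 = -1057/352 ≈ -3.0028)
E(s) = 1/s (E(s) = s/(s²) = s/s² = 1/s)
√(O + E(-4)) = √(-1057/352 + 1/(-4)) = √(-1057/352 - ¼) = √(-1145/352) = I*√25190/88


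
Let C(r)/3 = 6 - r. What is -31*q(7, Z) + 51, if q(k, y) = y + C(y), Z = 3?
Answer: -321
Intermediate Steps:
C(r) = 18 - 3*r (C(r) = 3*(6 - r) = 18 - 3*r)
q(k, y) = 18 - 2*y (q(k, y) = y + (18 - 3*y) = 18 - 2*y)
-31*q(7, Z) + 51 = -31*(18 - 2*3) + 51 = -31*(18 - 6) + 51 = -31*12 + 51 = -372 + 51 = -321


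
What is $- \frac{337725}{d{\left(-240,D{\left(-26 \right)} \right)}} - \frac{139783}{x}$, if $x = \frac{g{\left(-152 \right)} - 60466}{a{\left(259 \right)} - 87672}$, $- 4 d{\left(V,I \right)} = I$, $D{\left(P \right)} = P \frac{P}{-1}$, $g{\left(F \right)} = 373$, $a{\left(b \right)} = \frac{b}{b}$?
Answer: $- \frac{2091375609842}{10155717} \approx -2.0593 \cdot 10^{5}$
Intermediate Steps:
$a{\left(b \right)} = 1$
$D{\left(P \right)} = - P^{2}$ ($D{\left(P \right)} = P P \left(-1\right) = P \left(- P\right) = - P^{2}$)
$d{\left(V,I \right)} = - \frac{I}{4}$
$x = \frac{60093}{87671}$ ($x = \frac{373 - 60466}{1 - 87672} = - \frac{60093}{-87671} = \left(-60093\right) \left(- \frac{1}{87671}\right) = \frac{60093}{87671} \approx 0.68544$)
$- \frac{337725}{d{\left(-240,D{\left(-26 \right)} \right)}} - \frac{139783}{x} = - \frac{337725}{\left(- \frac{1}{4}\right) \left(- \left(-26\right)^{2}\right)} - \frac{139783}{\frac{60093}{87671}} = - \frac{337725}{\left(- \frac{1}{4}\right) \left(\left(-1\right) 676\right)} - \frac{12254915393}{60093} = - \frac{337725}{\left(- \frac{1}{4}\right) \left(-676\right)} - \frac{12254915393}{60093} = - \frac{337725}{169} - \frac{12254915393}{60093} = - \frac{2091375609842}{10155717}$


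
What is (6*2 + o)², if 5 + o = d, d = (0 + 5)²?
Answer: 1024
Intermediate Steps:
d = 25 (d = 5² = 25)
o = 20 (o = -5 + 25 = 20)
(6*2 + o)² = (6*2 + 20)² = (12 + 20)² = 32² = 1024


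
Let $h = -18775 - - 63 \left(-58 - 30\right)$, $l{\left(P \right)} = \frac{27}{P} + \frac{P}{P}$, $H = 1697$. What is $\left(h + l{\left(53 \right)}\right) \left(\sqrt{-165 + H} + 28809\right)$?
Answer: $- \frac{37129817043}{53} - \frac{2577654 \sqrt{383}}{53} \approx -7.0151 \cdot 10^{8}$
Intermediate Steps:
$l{\left(P \right)} = 1 + \frac{27}{P}$ ($l{\left(P \right)} = \frac{27}{P} + 1 = 1 + \frac{27}{P}$)
$h = -24319$ ($h = -18775 - \left(-63\right) \left(-88\right) = -18775 - 5544 = -24319$)
$\left(h + l{\left(53 \right)}\right) \left(\sqrt{-165 + H} + 28809\right) = \left(-24319 + \frac{27 + 53}{53}\right) \left(\sqrt{-165 + 1697} + 28809\right) = \left(-24319 + \frac{1}{53} \cdot 80\right) \left(\sqrt{1532} + 28809\right) = \left(-24319 + \frac{80}{53}\right) \left(2 \sqrt{383} + 28809\right) = - \frac{1288827 \left(28809 + 2 \sqrt{383}\right)}{53} = - \frac{37129817043}{53} - \frac{2577654 \sqrt{383}}{53}$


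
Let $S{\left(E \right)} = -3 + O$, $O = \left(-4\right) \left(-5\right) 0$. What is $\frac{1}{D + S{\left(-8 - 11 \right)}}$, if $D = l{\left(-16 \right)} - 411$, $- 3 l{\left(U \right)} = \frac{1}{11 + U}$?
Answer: $- \frac{15}{6209} \approx -0.0024158$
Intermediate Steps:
$l{\left(U \right)} = - \frac{1}{3 \left(11 + U\right)}$
$D = - \frac{6164}{15}$ ($D = - \frac{1}{33 + 3 \left(-16\right)} - 411 = - \frac{1}{33 - 48} - 411 = - \frac{1}{-15} - 411 = \left(-1\right) \left(- \frac{1}{15}\right) - 411 = \frac{1}{15} - 411 = - \frac{6164}{15} \approx -410.93$)
$O = 0$ ($O = 20 \cdot 0 = 0$)
$S{\left(E \right)} = -3$ ($S{\left(E \right)} = -3 + 0 = -3$)
$\frac{1}{D + S{\left(-8 - 11 \right)}} = \frac{1}{- \frac{6164}{15} - 3} = \frac{1}{- \frac{6209}{15}} = - \frac{15}{6209}$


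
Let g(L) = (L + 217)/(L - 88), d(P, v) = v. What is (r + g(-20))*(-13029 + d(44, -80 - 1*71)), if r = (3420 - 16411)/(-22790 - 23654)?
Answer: 6381129950/313497 ≈ 20355.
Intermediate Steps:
g(L) = (217 + L)/(-88 + L)
r = 12991/46444 (r = -12991/(-46444) = -12991*(-1/46444) = 12991/46444 ≈ 0.27971)
(r + g(-20))*(-13029 + d(44, -80 - 1*71)) = (12991/46444 + (217 - 20)/(-88 - 20))*(-13029 + (-80 - 1*71)) = (12991/46444 + 197/(-108))*(-13029 + (-80 - 71)) = (12991/46444 - 1/108*197)*(-13029 - 151) = (12991/46444 - 197/108)*(-13180) = -968305/626994*(-13180) = 6381129950/313497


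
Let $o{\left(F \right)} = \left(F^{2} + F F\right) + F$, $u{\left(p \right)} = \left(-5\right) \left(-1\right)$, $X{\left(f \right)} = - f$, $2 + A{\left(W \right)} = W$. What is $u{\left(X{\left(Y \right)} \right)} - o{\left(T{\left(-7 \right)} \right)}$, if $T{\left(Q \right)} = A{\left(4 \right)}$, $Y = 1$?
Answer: $-5$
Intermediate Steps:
$A{\left(W \right)} = -2 + W$
$T{\left(Q \right)} = 2$ ($T{\left(Q \right)} = -2 + 4 = 2$)
$u{\left(p \right)} = 5$
$o{\left(F \right)} = F + 2 F^{2}$ ($o{\left(F \right)} = \left(F^{2} + F^{2}\right) + F = 2 F^{2} + F = F + 2 F^{2}$)
$u{\left(X{\left(Y \right)} \right)} - o{\left(T{\left(-7 \right)} \right)} = 5 - 2 \left(1 + 2 \cdot 2\right) = 5 - 2 \left(1 + 4\right) = 5 - 2 \cdot 5 = 5 - 10 = -5$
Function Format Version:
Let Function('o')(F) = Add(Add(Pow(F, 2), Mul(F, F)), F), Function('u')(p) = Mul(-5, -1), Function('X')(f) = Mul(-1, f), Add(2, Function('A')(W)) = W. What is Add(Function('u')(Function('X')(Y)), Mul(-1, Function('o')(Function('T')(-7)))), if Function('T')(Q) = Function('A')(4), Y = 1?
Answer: -5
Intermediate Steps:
Function('A')(W) = Add(-2, W)
Function('T')(Q) = 2 (Function('T')(Q) = Add(-2, 4) = 2)
Function('u')(p) = 5
Function('o')(F) = Add(F, Mul(2, Pow(F, 2))) (Function('o')(F) = Add(Add(Pow(F, 2), Pow(F, 2)), F) = Add(Mul(2, Pow(F, 2)), F) = Add(F, Mul(2, Pow(F, 2))))
Add(Function('u')(Function('X')(Y)), Mul(-1, Function('o')(Function('T')(-7)))) = Add(5, Mul(-1, Mul(2, Add(1, Mul(2, 2))))) = Add(5, Mul(-1, Mul(2, Add(1, 4)))) = Add(5, Mul(-1, Mul(2, 5))) = Add(5, Mul(-1, 10)) = Add(5, -10) = -5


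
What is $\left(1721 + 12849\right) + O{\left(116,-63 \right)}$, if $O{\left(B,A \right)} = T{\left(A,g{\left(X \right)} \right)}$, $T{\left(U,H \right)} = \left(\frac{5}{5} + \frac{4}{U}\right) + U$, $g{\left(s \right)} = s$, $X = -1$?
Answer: $\frac{914000}{63} \approx 14508.0$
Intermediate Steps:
$T{\left(U,H \right)} = 1 + U + \frac{4}{U}$ ($T{\left(U,H \right)} = \left(5 \cdot \frac{1}{5} + \frac{4}{U}\right) + U = \left(1 + \frac{4}{U}\right) + U = 1 + U + \frac{4}{U}$)
$O{\left(B,A \right)} = 1 + A + \frac{4}{A}$
$\left(1721 + 12849\right) + O{\left(116,-63 \right)} = \left(1721 + 12849\right) + \left(1 - 63 + \frac{4}{-63}\right) = 14570 + \left(1 - 63 + 4 \left(- \frac{1}{63}\right)\right) = 14570 - \frac{3910}{63} = \frac{914000}{63}$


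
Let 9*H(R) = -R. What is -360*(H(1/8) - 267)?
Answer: 96125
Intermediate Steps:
H(R) = -R/9 (H(R) = (-R)/9 = -R/9)
-360*(H(1/8) - 267) = -360*(-⅑/8 - 267) = -360*(-⅑*⅛ - 267) = -360*(-1/72 - 267) = -360*(-19225)/72 = -1*(-96125) = 96125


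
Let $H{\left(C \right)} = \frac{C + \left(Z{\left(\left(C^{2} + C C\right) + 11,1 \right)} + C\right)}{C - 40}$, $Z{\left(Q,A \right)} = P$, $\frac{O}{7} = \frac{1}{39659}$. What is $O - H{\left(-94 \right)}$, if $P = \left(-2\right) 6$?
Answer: $- \frac{3965431}{2657153} \approx -1.4924$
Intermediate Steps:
$O = \frac{7}{39659} \approx 0.0001765$
$P = -12$
$Z{\left(Q,A \right)} = -12$
$H{\left(C \right)} = \frac{-12 + 2 C}{-40 + C}$ ($H{\left(C \right)} = \frac{C + \left(-12 + C\right)}{C - 40} = \frac{-12 + 2 C}{-40 + C}$)
$O - H{\left(-94 \right)} = \frac{7}{39659} - \frac{2 \left(-6 - 94\right)}{-40 - 94} = \frac{7}{39659} - 2 \frac{1}{-134} \left(-100\right) = \frac{7}{39659} - 2 \left(- \frac{1}{134}\right) \left(-100\right) = \frac{7}{39659} - \frac{100}{67} = - \frac{3965431}{2657153}$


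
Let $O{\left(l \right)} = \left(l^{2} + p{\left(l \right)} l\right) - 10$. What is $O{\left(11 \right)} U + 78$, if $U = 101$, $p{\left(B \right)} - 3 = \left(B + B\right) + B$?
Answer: $51285$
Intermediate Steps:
$p{\left(B \right)} = 3 + 3 B$ ($p{\left(B \right)} = 3 + \left(\left(B + B\right) + B\right) = 3 + \left(2 B + B\right) = 3 + 3 B$)
$O{\left(l \right)} = -10 + l^{2} + l \left(3 + 3 l\right)$ ($O{\left(l \right)} = \left(l^{2} + \left(3 + 3 l\right) l\right) - 10 = \left(l^{2} + l \left(3 + 3 l\right)\right) - 10 = -10 + l^{2} + l \left(3 + 3 l\right)$)
$O{\left(11 \right)} U + 78 = \left(-10 + 3 \cdot 11 + 4 \cdot 11^{2}\right) 101 + 78 = \left(-10 + 33 + 4 \cdot 121\right) 101 + 78 = \left(-10 + 33 + 484\right) 101 + 78 = 507 \cdot 101 + 78 = 51207 + 78 = 51285$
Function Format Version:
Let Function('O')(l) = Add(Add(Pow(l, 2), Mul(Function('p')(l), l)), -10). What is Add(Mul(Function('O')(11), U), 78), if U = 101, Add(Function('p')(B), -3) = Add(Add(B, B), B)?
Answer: 51285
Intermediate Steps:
Function('p')(B) = Add(3, Mul(3, B)) (Function('p')(B) = Add(3, Add(Add(B, B), B)) = Add(3, Add(Mul(2, B), B)) = Add(3, Mul(3, B)))
Function('O')(l) = Add(-10, Pow(l, 2), Mul(l, Add(3, Mul(3, l)))) (Function('O')(l) = Add(Add(Pow(l, 2), Mul(Add(3, Mul(3, l)), l)), -10) = Add(Add(Pow(l, 2), Mul(l, Add(3, Mul(3, l)))), -10) = Add(-10, Pow(l, 2), Mul(l, Add(3, Mul(3, l)))))
Add(Mul(Function('O')(11), U), 78) = Add(Mul(Add(-10, Mul(3, 11), Mul(4, Pow(11, 2))), 101), 78) = Add(Mul(Add(-10, 33, Mul(4, 121)), 101), 78) = Add(Mul(Add(-10, 33, 484), 101), 78) = Add(Mul(507, 101), 78) = Add(51207, 78) = 51285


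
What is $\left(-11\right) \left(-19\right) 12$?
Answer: $2508$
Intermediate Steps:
$\left(-11\right) \left(-19\right) 12 = 209 \cdot 12 = 2508$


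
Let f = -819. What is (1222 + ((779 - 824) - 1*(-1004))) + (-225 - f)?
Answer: 2775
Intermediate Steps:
(1222 + ((779 - 824) - 1*(-1004))) + (-225 - f) = (1222 + ((779 - 824) - 1*(-1004))) + (-225 - 1*(-819)) = (1222 + (-45 + 1004)) + (-225 + 819) = (1222 + 959) + 594 = 2181 + 594 = 2775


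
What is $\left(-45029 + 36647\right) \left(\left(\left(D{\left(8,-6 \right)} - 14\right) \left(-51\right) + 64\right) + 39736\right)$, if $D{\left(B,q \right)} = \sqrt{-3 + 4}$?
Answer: $-339160866$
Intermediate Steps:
$D{\left(B,q \right)} = 1$ ($D{\left(B,q \right)} = \sqrt{1} = 1$)
$\left(-45029 + 36647\right) \left(\left(\left(D{\left(8,-6 \right)} - 14\right) \left(-51\right) + 64\right) + 39736\right) = \left(-45029 + 36647\right) \left(\left(\left(1 - 14\right) \left(-51\right) + 64\right) + 39736\right) = - 8382 \left(\left(\left(1 - 14\right) \left(-51\right) + 64\right) + 39736\right) = - 8382 \left(\left(\left(-13\right) \left(-51\right) + 64\right) + 39736\right) = - 8382 \left(\left(663 + 64\right) + 39736\right) = - 8382 \left(727 + 39736\right) = \left(-8382\right) 40463 = -339160866$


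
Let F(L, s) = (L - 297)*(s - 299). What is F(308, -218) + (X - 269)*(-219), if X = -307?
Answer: 120457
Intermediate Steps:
F(L, s) = (-299 + s)*(-297 + L) (F(L, s) = (-297 + L)*(-299 + s) = (-299 + s)*(-297 + L))
F(308, -218) + (X - 269)*(-219) = (88803 - 299*308 - 297*(-218) + 308*(-218)) + (-307 - 269)*(-219) = (88803 - 92092 + 64746 - 67144) - 576*(-219) = -5687 + 126144 = 120457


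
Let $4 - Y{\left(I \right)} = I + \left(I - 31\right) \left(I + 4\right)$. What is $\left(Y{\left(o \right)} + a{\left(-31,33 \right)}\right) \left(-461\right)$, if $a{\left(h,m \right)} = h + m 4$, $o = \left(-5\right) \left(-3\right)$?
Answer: $-181634$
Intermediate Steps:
$o = 15$
$a{\left(h,m \right)} = h + 4 m$
$Y{\left(I \right)} = 4 - I - \left(-31 + I\right) \left(4 + I\right)$ ($Y{\left(I \right)} = 4 - \left(I + \left(I - 31\right) \left(I + 4\right)\right) = 4 - \left(I + \left(-31 + I\right) \left(4 + I\right)\right) = 4 - I - \left(-31 + I\right) \left(4 + I\right)$)
$\left(Y{\left(o \right)} + a{\left(-31,33 \right)}\right) \left(-461\right) = \left(\left(128 - 15^{2} + 26 \cdot 15\right) + \left(-31 + 4 \cdot 33\right)\right) \left(-461\right) = \left(\left(128 - 225 + 390\right) + \left(-31 + 132\right)\right) \left(-461\right) = \left(\left(128 - 225 + 390\right) + 101\right) \left(-461\right) = \left(293 + 101\right) \left(-461\right) = 394 \left(-461\right) = -181634$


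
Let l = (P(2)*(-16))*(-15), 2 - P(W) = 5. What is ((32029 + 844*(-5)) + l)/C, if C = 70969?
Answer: 27089/70969 ≈ 0.38170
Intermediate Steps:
P(W) = -3 (P(W) = 2 - 1*5 = 2 - 5 = -3)
l = -720 (l = -3*(-16)*(-15) = 48*(-15) = -720)
((32029 + 844*(-5)) + l)/C = ((32029 + 844*(-5)) - 720)/70969 = ((32029 - 4220) - 720)*(1/70969) = (27809 - 720)*(1/70969) = 27089*(1/70969) = 27089/70969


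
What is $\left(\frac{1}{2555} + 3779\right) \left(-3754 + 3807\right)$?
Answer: $\frac{511733338}{2555} \approx 2.0029 \cdot 10^{5}$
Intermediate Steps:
$\left(\frac{1}{2555} + 3779\right) \left(-3754 + 3807\right) = \left(\frac{1}{2555} + 3779\right) 53 = \frac{9655346}{2555} \cdot 53 = \frac{511733338}{2555}$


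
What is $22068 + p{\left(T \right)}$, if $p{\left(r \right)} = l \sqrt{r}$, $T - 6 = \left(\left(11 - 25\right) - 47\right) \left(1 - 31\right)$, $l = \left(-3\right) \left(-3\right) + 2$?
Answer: $22068 + 66 \sqrt{51} \approx 22539.0$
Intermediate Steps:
$l = 11$ ($l = 9 + 2 = 11$)
$T = 1836$ ($T = 6 + \left(\left(11 - 25\right) - 47\right) \left(1 - 31\right) = 6 + \left(\left(11 - 25\right) - 47\right) \left(-30\right) = 6 + \left(-14 - 47\right) \left(-30\right) = 6 - -1830 = 6 + 1830 = 1836$)
$p{\left(r \right)} = 11 \sqrt{r}$
$22068 + p{\left(T \right)} = 22068 + 11 \sqrt{1836} = 22068 + 11 \cdot 6 \sqrt{51} = 22068 + 66 \sqrt{51}$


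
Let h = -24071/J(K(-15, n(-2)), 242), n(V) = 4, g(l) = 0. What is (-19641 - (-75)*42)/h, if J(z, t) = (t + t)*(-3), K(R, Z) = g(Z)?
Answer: -23944932/24071 ≈ -994.76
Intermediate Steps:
K(R, Z) = 0
J(z, t) = -6*t (J(z, t) = (2*t)*(-3) = -6*t)
h = 24071/1452 (h = -24071/((-6*242)) = -24071/(-1452) = -24071*(-1/1452) = 24071/1452 ≈ 16.578)
(-19641 - (-75)*42)/h = (-19641 - (-75)*42)/(24071/1452) = (-19641 - 1*(-3150))*(1452/24071) = (-19641 + 3150)*(1452/24071) = -16491*1452/24071 = -23944932/24071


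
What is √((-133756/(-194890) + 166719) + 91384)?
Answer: √2450830786763285/97445 ≈ 508.04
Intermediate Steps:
√((-133756/(-194890) + 166719) + 91384) = √((-133756*(-1/194890) + 166719) + 91384) = √((66878/97445 + 166719) + 91384) = √(16245999833/97445 + 91384) = √(25150913713/97445) = √2450830786763285/97445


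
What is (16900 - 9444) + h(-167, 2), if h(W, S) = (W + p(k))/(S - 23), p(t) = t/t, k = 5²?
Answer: 156742/21 ≈ 7463.9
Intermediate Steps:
k = 25
p(t) = 1
h(W, S) = (1 + W)/(-23 + S) (h(W, S) = (W + 1)/(S - 23) = (1 + W)/(-23 + S))
(16900 - 9444) + h(-167, 2) = (16900 - 9444) + (1 - 167)/(-23 + 2) = 7456 - 166/(-21) = 7456 - 1/21*(-166) = 7456 + 166/21 = 156742/21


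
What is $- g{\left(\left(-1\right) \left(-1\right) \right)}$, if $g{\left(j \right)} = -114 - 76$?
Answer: $190$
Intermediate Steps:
$g{\left(j \right)} = -190$
$- g{\left(\left(-1\right) \left(-1\right) \right)} = \left(-1\right) \left(-190\right) = 190$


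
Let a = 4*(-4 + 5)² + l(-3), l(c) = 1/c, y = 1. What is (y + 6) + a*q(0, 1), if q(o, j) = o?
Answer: 7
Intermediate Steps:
a = 11/3 (a = 4*(-4 + 5)² + 1/(-3) = 4*1² - ⅓ = 4*1 - ⅓ = 4 - ⅓ = 11/3 ≈ 3.6667)
(y + 6) + a*q(0, 1) = (1 + 6) + (11/3)*0 = 7 + 0 = 7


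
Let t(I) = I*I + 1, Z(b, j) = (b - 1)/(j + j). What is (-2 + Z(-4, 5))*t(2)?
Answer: -25/2 ≈ -12.500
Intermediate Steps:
Z(b, j) = (-1 + b)/(2*j) (Z(b, j) = (-1 + b)/((2*j)) = (-1 + b)*(1/(2*j)) = (-1 + b)/(2*j))
t(I) = 1 + I**2 (t(I) = I**2 + 1 = 1 + I**2)
(-2 + Z(-4, 5))*t(2) = (-2 + (1/2)*(-1 - 4)/5)*(1 + 2**2) = (-2 + (1/2)*(1/5)*(-5))*(1 + 4) = (-2 - 1/2)*5 = -5/2*5 = -25/2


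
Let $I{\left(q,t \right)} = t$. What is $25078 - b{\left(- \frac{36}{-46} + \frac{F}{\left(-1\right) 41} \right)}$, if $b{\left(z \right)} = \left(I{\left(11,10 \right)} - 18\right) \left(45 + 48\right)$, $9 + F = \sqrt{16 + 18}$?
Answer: $25822$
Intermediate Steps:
$F = -9 + \sqrt{34}$ ($F = -9 + \sqrt{16 + 18} = -9 + \sqrt{34} \approx -3.169$)
$b{\left(z \right)} = -744$ ($b{\left(z \right)} = \left(10 - 18\right) \left(45 + 48\right) = \left(-8\right) 93 = -744$)
$25078 - b{\left(- \frac{36}{-46} + \frac{F}{\left(-1\right) 41} \right)} = 25078 - -744 = 25078 + 744 = 25822$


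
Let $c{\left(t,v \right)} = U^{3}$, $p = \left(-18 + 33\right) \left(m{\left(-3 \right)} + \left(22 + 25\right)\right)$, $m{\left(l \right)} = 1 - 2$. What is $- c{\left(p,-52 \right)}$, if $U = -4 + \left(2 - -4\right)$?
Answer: $-8$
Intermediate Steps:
$m{\left(l \right)} = -1$ ($m{\left(l \right)} = 1 - 2 = -1$)
$U = 2$ ($U = -4 + \left(2 + 4\right) = -4 + 6 = 2$)
$p = 690$ ($p = \left(-18 + 33\right) \left(-1 + \left(22 + 25\right)\right) = 15 \left(-1 + 47\right) = 15 \cdot 46 = 690$)
$c{\left(t,v \right)} = 8$ ($c{\left(t,v \right)} = 2^{3} = 8$)
$- c{\left(p,-52 \right)} = \left(-1\right) 8 = -8$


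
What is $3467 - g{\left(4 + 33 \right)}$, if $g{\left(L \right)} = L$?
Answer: $3430$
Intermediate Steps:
$3467 - g{\left(4 + 33 \right)} = 3467 - \left(4 + 33\right) = 3467 - 37 = 3430$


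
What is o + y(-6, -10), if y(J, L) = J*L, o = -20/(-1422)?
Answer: 42670/711 ≈ 60.014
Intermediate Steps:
o = 10/711 (o = -20*(-1/1422) = 10/711 ≈ 0.014065)
o + y(-6, -10) = 10/711 - 6*(-10) = 10/711 + 60 = 42670/711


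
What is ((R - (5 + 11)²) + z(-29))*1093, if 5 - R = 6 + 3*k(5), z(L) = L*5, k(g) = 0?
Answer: -439386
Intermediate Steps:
z(L) = 5*L
R = -1 (R = 5 - (6 + 3*0) = 5 - (6 + 0) = 5 - 1*6 = 5 - 6 = -1)
((R - (5 + 11)²) + z(-29))*1093 = ((-1 - (5 + 11)²) + 5*(-29))*1093 = ((-1 - 1*16²) - 145)*1093 = ((-1 - 1*256) - 145)*1093 = ((-1 - 256) - 145)*1093 = (-257 - 145)*1093 = -402*1093 = -439386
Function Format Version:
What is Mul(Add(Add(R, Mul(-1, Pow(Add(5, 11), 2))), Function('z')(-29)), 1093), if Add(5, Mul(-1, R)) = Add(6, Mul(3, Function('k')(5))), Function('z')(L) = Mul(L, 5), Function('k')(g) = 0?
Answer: -439386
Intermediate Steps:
Function('z')(L) = Mul(5, L)
R = -1 (R = Add(5, Mul(-1, Add(6, Mul(3, 0)))) = Add(5, Mul(-1, Add(6, 0))) = Add(5, Mul(-1, 6)) = Add(5, -6) = -1)
Mul(Add(Add(R, Mul(-1, Pow(Add(5, 11), 2))), Function('z')(-29)), 1093) = Mul(Add(Add(-1, Mul(-1, Pow(Add(5, 11), 2))), Mul(5, -29)), 1093) = Mul(Add(Add(-1, Mul(-1, Pow(16, 2))), -145), 1093) = Mul(Add(Add(-1, Mul(-1, 256)), -145), 1093) = Mul(Add(Add(-1, -256), -145), 1093) = Mul(Add(-257, -145), 1093) = Mul(-402, 1093) = -439386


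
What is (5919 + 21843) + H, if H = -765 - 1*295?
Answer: 26702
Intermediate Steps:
H = -1060 (H = -765 - 295 = -1060)
(5919 + 21843) + H = (5919 + 21843) - 1060 = 27762 - 1060 = 26702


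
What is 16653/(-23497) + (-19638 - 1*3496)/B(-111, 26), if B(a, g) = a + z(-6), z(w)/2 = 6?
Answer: 541930951/2326203 ≈ 232.97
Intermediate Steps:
z(w) = 12 (z(w) = 2*6 = 12)
B(a, g) = 12 + a (B(a, g) = a + 12 = 12 + a)
16653/(-23497) + (-19638 - 1*3496)/B(-111, 26) = 16653/(-23497) + (-19638 - 1*3496)/(12 - 111) = 16653*(-1/23497) + (-19638 - 3496)/(-99) = -16653/23497 - 23134*(-1/99) = -16653/23497 + 23134/99 = 541930951/2326203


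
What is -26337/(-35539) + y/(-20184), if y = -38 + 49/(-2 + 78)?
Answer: 40501431829/54516257376 ≈ 0.74292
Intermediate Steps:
y = -2839/76 (y = -38 + 49/76 = -2839/76 ≈ -37.355)
-26337/(-35539) + y/(-20184) = -26337/(-35539) - 2839/76/(-20184) = -26337*(-1/35539) - 2839/76*(-1/20184) = 26337/35539 + 2839/1533984 = 40501431829/54516257376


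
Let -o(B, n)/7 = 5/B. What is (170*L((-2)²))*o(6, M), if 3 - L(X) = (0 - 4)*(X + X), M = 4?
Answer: -104125/3 ≈ -34708.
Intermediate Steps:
o(B, n) = -35/B
L(X) = 3 + 8*X (L(X) = 3 - (0 - 4)*(X + X) = 3 - (-4)*2*X = 3 - (-8)*X = 3 + 8*X)
(170*L((-2)²))*o(6, M) = (170*(3 + 8*(-2)²))*(-35/6) = (170*(3 + 8*4))*(-35*⅙) = (170*(3 + 32))*(-35/6) = (170*35)*(-35/6) = 5950*(-35/6) = -104125/3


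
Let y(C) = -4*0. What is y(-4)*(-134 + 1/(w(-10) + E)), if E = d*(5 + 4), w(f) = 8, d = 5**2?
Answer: 0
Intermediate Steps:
d = 25
E = 225 (E = 25*(5 + 4) = 25*9 = 225)
y(C) = 0
y(-4)*(-134 + 1/(w(-10) + E)) = 0*(-134 + 1/(8 + 225)) = 0*(-134 + 1/233) = 0*(-31221/233) = 0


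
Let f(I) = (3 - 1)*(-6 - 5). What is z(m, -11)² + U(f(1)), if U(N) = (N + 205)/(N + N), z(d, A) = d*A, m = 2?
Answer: 21113/44 ≈ 479.84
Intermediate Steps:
f(I) = -22 (f(I) = 2*(-11) = -22)
z(d, A) = A*d
U(N) = (205 + N)/(2*N) (U(N) = (205 + N)/((2*N)) = (205 + N)*(1/(2*N)) = (205 + N)/(2*N))
z(m, -11)² + U(f(1)) = (-11*2)² + (½)*(205 - 22)/(-22) = (-22)² + (½)*(-1/22)*183 = 484 - 183/44 = 21113/44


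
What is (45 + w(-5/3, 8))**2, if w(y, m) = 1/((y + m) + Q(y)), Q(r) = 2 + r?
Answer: 815409/400 ≈ 2038.5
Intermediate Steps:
w(y, m) = 1/(2 + m + 2*y) (w(y, m) = 1/((y + m) + (2 + y)) = 1/((m + y) + (2 + y)) = 1/(2 + m + 2*y))
(45 + w(-5/3, 8))**2 = (45 + 1/(2 + 8 + 2*(-5/3)))**2 = (45 + 1/(2 + 8 - 10/3))**2 = (45 + 1/(20/3))**2 = (45 + 3/20)**2 = (903/20)**2 = 815409/400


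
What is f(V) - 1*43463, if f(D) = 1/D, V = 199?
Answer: -8649136/199 ≈ -43463.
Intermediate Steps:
f(V) - 1*43463 = 1/199 - 1*43463 = 1/199 - 43463 = -8649136/199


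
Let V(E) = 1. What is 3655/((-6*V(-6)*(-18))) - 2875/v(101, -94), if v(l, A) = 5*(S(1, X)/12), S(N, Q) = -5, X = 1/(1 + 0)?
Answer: 152695/108 ≈ 1413.8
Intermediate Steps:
X = 1 (X = 1/1 = 1)
v(l, A) = -25/12 (v(l, A) = 5*(-5/12) = -25/12)
3655/((-6*V(-6)*(-18))) - 2875/v(101, -94) = 3655/((-6*1*(-18))) - 2875/(-25/12) = 3655/((-6*(-18))) - 2875*(-12/25) = 3655/108 + 1380 = 152695/108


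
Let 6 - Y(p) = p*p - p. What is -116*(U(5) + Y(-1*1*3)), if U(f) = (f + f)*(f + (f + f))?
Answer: -16704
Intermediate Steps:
Y(p) = 6 + p - p**2 (Y(p) = 6 - (p*p - p) = 6 - (p**2 - p) = 6 + (p - p**2) = 6 + p - p**2)
U(f) = 6*f**2 (U(f) = (2*f)*(f + 2*f) = (2*f)*(3*f) = 6*f**2)
-116*(U(5) + Y(-1*1*3)) = -116*(6*5**2 + (6 - 1*1*3 - (-1*1*3)**2)) = -116*(6*25 + (6 - 1*3 - (-1*3)**2)) = -116*(150 + (6 - 3 - 1*(-3)**2)) = -116*(150 + (6 - 3 - 1*9)) = -116*(150 + (6 - 3 - 9)) = -116*(150 - 6) = -116*144 = -16704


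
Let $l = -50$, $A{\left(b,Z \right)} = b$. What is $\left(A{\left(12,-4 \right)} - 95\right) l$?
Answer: $4150$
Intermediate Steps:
$\left(A{\left(12,-4 \right)} - 95\right) l = \left(12 - 95\right) \left(-50\right) = \left(-83\right) \left(-50\right) = 4150$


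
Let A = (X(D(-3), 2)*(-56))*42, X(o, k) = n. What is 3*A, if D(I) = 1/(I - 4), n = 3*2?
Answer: -42336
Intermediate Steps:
n = 6
D(I) = 1/(-4 + I)
X(o, k) = 6
A = -14112 (A = (6*(-56))*42 = -336*42 = -14112)
3*A = 3*(-14112) = -42336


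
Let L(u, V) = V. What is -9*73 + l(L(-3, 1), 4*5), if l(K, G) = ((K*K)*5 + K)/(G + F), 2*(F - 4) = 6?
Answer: -5911/9 ≈ -656.78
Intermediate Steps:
F = 7 (F = 4 + (½)*6 = 4 + 3 = 7)
l(K, G) = (K + 5*K²)/(7 + G) (l(K, G) = ((K*K)*5 + K)/(G + 7) = (K²*5 + K)/(7 + G) = (5*K² + K)/(7 + G) = (K + 5*K²)/(7 + G))
-9*73 + l(L(-3, 1), 4*5) = -9*73 + 1*(1 + 5*1)/(7 + 4*5) = -657 + 1*(1 + 5)/(7 + 20) = -657 + 1*6/27 = -657 + 1*(1/27)*6 = -657 + 2/9 = -5911/9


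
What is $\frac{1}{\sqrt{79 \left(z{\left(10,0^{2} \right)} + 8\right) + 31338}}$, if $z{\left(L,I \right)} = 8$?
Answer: $\frac{\sqrt{32602}}{32602} \approx 0.0055383$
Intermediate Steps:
$\frac{1}{\sqrt{79 \left(z{\left(10,0^{2} \right)} + 8\right) + 31338}} = \frac{1}{\sqrt{79 \left(8 + 8\right) + 31338}} = \frac{1}{\sqrt{79 \cdot 16 + 31338}} = \frac{1}{\sqrt{1264 + 31338}} = \frac{1}{\sqrt{32602}} = \frac{\sqrt{32602}}{32602}$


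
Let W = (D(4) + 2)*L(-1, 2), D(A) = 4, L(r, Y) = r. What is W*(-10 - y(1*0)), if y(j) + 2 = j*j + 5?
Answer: 78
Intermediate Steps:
W = -6 (W = (4 + 2)*(-1) = 6*(-1) = -6)
y(j) = 3 + j² (y(j) = -2 + (j*j + 5) = -2 + (j² + 5) = -2 + (5 + j²) = 3 + j²)
W*(-10 - y(1*0)) = -6*(-10 - (3 + (1*0)²)) = -6*(-10 - (3 + 0²)) = -6*(-10 - (3 + 0)) = -6*(-10 - 1*3) = -6*(-10 - 3) = -6*(-13) = 78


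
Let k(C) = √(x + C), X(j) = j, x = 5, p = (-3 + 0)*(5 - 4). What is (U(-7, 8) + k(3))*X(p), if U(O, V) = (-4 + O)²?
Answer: -363 - 6*√2 ≈ -371.49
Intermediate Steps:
p = -3 (p = -3*1 = -3)
k(C) = √(5 + C)
(U(-7, 8) + k(3))*X(p) = ((-4 - 7)² + √(5 + 3))*(-3) = ((-11)² + √8)*(-3) = (121 + 2*√2)*(-3) = -363 - 6*√2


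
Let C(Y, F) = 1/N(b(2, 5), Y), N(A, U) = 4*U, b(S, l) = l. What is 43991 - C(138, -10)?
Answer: 24283031/552 ≈ 43991.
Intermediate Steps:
C(Y, F) = 1/(4*Y)
43991 - C(138, -10) = 43991 - 1/(4*138) = 43991 - 1*1/552 = 43991 - 1/552 = 24283031/552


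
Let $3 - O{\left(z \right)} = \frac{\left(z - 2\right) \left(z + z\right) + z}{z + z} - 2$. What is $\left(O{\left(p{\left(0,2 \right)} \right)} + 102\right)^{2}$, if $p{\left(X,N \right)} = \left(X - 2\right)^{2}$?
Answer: $\frac{43681}{4} \approx 10920.0$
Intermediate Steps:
$p{\left(X,N \right)} = \left(-2 + X\right)^{2}$
$O{\left(z \right)} = 5 - \frac{z + 2 z \left(-2 + z\right)}{2 z}$ ($O{\left(z \right)} = 3 - \left(\frac{\left(z - 2\right) \left(z + z\right) + z}{z + z} - 2\right) = 3 - \left(\frac{\left(-2 + z\right) 2 z + z}{2 z} - 2\right) = 3 - \left(\left(2 z \left(-2 + z\right) + z\right) \frac{1}{2 z} - 2\right) = 3 - \left(\left(z + 2 z \left(-2 + z\right)\right) \frac{1}{2 z} - 2\right) = 3 - \left(\frac{z + 2 z \left(-2 + z\right)}{2 z} - 2\right) = 3 - \left(-2 + \frac{z + 2 z \left(-2 + z\right)}{2 z}\right) = 3 + \left(2 - \frac{z + 2 z \left(-2 + z\right)}{2 z}\right) = 5 - \frac{z + 2 z \left(-2 + z\right)}{2 z}$)
$\left(O{\left(p{\left(0,2 \right)} \right)} + 102\right)^{2} = \left(\left(\frac{13}{2} - \left(-2 + 0\right)^{2}\right) + 102\right)^{2} = \left(\left(\frac{13}{2} - \left(-2\right)^{2}\right) + 102\right)^{2} = \left(\left(\frac{13}{2} - 4\right) + 102\right)^{2} = \left(\frac{5}{2} + 102\right)^{2} = \left(\frac{209}{2}\right)^{2} = \frac{43681}{4}$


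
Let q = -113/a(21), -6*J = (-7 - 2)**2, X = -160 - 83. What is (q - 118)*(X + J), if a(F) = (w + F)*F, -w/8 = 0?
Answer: 2972607/98 ≈ 30333.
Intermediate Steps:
w = 0 (w = -8*0 = 0)
X = -243
J = -27/2 (J = -(-7 - 2)**2/6 = -1/6*(-9)**2 = -1/6*81 = -27/2 ≈ -13.500)
a(F) = F**2 (a(F) = (0 + F)*F = F*F = F**2)
q = -113/441 (q = -113/(21**2) = -113/441 ≈ -0.25624)
(q - 118)*(X + J) = (-113/441 - 118)*(-243 - 27/2) = -52151/441*(-513/2) = 2972607/98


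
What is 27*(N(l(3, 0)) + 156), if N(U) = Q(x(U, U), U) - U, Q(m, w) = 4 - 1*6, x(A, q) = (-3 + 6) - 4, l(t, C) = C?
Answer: 4158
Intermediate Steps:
x(A, q) = -1 (x(A, q) = 3 - 4 = -1)
Q(m, w) = -2 (Q(m, w) = 4 - 6 = -2)
N(U) = -2 - U
27*(N(l(3, 0)) + 156) = 27*((-2 - 1*0) + 156) = 27*((-2 + 0) + 156) = 27*(-2 + 156) = 27*154 = 4158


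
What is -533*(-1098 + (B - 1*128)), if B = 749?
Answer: 254241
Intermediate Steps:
-533*(-1098 + (B - 1*128)) = -533*(-1098 + (749 - 1*128)) = -533*(-1098 + (749 - 128)) = -533*(-1098 + 621) = -533*(-477) = 254241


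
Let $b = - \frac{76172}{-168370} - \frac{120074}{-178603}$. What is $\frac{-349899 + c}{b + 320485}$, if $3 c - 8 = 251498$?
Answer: $- \frac{12001355274359005}{14456193479033169} \approx -0.83019$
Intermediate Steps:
$b = \frac{16910703548}{15035693555}$ ($b = \left(-76172\right) \left(- \frac{1}{168370}\right) - - \frac{120074}{178603} = \frac{38086}{84185} + \frac{120074}{178603} = \frac{16910703548}{15035693555} \approx 1.1247$)
$c = \frac{251506}{3}$ ($c = \frac{8}{3} + \frac{1}{3} \cdot 251498 = \frac{8}{3} + \frac{251498}{3} = \frac{251506}{3} \approx 83835.0$)
$\frac{-349899 + c}{b + 320485} = \frac{-349899 + \frac{251506}{3}}{\frac{16910703548}{15035693555} + 320485} = - \frac{798191}{3 \cdot \frac{4818731159677723}{15035693555}} = \left(- \frac{798191}{3}\right) \frac{15035693555}{4818731159677723} = - \frac{12001355274359005}{14456193479033169}$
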